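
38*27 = 1026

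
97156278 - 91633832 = 5522446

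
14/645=14/645 =0.02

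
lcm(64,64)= 64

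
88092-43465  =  44627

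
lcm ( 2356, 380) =11780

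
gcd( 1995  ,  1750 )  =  35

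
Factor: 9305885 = 5^1*17^1 * 109481^1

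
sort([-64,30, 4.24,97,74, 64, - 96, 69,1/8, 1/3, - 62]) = [ - 96, - 64, - 62,1/8,1/3,4.24, 30,64, 69, 74 , 97] 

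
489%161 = 6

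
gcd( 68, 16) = 4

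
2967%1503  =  1464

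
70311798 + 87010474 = 157322272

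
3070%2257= 813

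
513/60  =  171/20=8.55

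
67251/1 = 67251= 67251.00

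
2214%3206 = 2214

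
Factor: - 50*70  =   - 3500 = -  2^2 * 5^3*7^1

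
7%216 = 7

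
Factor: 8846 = 2^1*4423^1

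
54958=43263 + 11695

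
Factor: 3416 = 2^3*7^1 * 61^1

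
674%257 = 160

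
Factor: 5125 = 5^3*41^1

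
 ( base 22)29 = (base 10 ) 53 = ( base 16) 35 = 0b110101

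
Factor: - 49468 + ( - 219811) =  - 113^1*2383^1 = - 269279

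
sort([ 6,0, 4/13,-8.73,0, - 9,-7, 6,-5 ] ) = [ - 9, - 8.73, - 7, - 5, 0, 0,4/13, 6, 6 ]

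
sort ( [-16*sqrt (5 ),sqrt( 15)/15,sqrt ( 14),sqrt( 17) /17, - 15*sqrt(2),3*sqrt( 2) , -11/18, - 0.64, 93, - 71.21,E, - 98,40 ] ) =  [-98, - 71.21, - 16*sqrt( 5), - 15*sqrt (2 ),  -  0.64, - 11/18,sqrt( 17) /17,sqrt(15)/15,E, sqrt( 14),3*sqrt(2),40,93]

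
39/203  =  39/203 =0.19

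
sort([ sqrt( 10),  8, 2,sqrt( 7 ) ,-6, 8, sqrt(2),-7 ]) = [ - 7, - 6,  sqrt( 2 ),2, sqrt(7 ),sqrt( 10 ),8, 8]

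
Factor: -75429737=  - 4027^1*18731^1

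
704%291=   122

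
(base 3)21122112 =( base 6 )41452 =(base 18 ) H3E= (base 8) 12710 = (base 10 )5576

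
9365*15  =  140475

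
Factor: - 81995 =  - 5^1*23^2*31^1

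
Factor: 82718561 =419^1* 197419^1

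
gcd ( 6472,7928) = 8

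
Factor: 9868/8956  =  2467/2239 = 2239^( -1 )*2467^1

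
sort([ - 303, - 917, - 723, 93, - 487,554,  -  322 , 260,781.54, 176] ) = [ - 917, - 723, - 487, - 322,-303,93, 176,260, 554, 781.54]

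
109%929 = 109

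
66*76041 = 5018706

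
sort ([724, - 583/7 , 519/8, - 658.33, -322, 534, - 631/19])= [ - 658.33,  -  322, - 583/7, - 631/19, 519/8 , 534,724]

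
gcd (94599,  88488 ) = 9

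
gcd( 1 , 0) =1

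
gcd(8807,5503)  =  1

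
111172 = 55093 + 56079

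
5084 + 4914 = 9998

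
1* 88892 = 88892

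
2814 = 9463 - 6649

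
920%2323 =920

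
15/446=15/446 = 0.03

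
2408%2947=2408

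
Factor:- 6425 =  - 5^2*257^1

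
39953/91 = 39953/91 = 439.04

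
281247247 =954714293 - 673467046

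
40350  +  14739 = 55089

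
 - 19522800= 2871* ( - 6800 )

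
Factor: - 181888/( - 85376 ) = 7^2*23^( - 1 ) =49/23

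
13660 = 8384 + 5276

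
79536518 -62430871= 17105647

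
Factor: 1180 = 2^2*5^1*59^1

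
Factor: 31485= 3^1*5^1*2099^1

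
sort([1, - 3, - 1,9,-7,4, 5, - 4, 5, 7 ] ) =[-7, - 4, - 3  , - 1, 1, 4, 5,5, 7,9 ] 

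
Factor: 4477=11^2*37^1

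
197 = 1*197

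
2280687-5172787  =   -2892100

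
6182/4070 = 281/185 = 1.52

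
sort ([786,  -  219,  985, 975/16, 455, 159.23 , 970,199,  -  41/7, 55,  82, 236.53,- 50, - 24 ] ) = [ - 219 ,-50, - 24, - 41/7, 55, 975/16,82, 159.23,199, 236.53,455,  786,970,985 ] 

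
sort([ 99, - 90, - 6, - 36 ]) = [ - 90, - 36, - 6,99]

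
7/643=7/643=0.01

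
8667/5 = 8667/5= 1733.40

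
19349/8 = 2418 + 5/8  =  2418.62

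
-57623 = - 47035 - 10588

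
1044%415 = 214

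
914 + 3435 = 4349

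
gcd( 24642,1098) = 18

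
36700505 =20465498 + 16235007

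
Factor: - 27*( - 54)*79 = 2^1*3^6*79^1  =  115182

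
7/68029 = 7/68029 = 0.00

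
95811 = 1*95811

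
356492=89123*4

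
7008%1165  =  18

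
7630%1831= 306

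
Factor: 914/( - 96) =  - 2^(- 4)*3^ ( - 1)*457^1 = -457/48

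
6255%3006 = 243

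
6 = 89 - 83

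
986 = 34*29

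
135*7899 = 1066365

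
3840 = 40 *96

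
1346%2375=1346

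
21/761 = 21/761 = 0.03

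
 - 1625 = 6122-7747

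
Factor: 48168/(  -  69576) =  - 3^2*13^( -1) = - 9/13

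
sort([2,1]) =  [1,2 ] 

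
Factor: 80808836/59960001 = 2^2 * 3^( - 1) * 3467^1*5827^1 * 19986667^( - 1) 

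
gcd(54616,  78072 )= 8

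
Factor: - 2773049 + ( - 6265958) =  - 9039007^1 = -  9039007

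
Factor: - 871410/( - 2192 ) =2^( - 3 )*3^1*5^1 * 31^1*137^( - 1 )*937^1=435705/1096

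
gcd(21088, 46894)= 2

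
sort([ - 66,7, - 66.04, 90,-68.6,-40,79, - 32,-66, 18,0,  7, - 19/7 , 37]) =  [  -  68.6, - 66.04,- 66, - 66,-40,-32, -19/7, 0,7,7,18, 37, 79, 90] 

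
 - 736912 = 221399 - 958311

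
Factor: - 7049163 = - 3^1*11^1*213611^1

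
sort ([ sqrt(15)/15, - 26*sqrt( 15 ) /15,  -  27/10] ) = [ - 26*sqrt( 15) /15, - 27/10,sqrt(15)/15]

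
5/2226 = 5/2226 = 0.00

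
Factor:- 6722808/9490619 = - 2^3*3^1*19^1*23^1*31^ (-1 )*641^1*306149^( - 1) 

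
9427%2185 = 687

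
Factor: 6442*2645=2^1*5^1*23^2*3221^1 =17039090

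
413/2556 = 413/2556 = 0.16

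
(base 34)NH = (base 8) 1437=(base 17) 2D0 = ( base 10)799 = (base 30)qj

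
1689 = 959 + 730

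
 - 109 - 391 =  - 500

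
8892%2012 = 844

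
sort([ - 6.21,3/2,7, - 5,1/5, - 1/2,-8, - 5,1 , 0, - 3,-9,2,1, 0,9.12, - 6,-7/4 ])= [ - 9, -8,- 6.21, - 6,-5,-5, - 3,-7/4, - 1/2 , 0,0, 1/5,1,1,3/2, 2,  7,9.12]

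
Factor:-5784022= -2^1 *709^1*4079^1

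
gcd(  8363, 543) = 1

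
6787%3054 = 679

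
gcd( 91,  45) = 1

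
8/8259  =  8/8259= 0.00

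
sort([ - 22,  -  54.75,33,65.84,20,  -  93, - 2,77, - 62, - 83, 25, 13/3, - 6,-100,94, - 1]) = [ - 100, - 93, - 83,-62, - 54.75, - 22,  -  6, - 2, - 1,  13/3,20 , 25, 33, 65.84 , 77,  94 ] 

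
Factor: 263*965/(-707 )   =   - 5^1*7^ ( - 1)*101^ ( - 1)*193^1*263^1 = - 253795/707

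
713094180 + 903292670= 1616386850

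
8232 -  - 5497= 13729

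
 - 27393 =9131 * (-3 ) 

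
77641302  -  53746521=23894781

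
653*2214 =1445742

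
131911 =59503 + 72408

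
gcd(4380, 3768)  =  12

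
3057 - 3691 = -634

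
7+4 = 11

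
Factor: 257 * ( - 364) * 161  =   - 2^2*7^2*13^1*23^1 *257^1 = - 15061228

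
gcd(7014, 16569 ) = 21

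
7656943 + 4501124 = 12158067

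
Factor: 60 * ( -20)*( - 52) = 62400= 2^6*3^1*5^2*13^1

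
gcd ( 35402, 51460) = 62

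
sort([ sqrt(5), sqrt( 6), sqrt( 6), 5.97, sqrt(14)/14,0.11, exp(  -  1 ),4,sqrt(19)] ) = [ 0.11, sqrt(14)/14, exp(- 1),  sqrt(5 ), sqrt(6),  sqrt(6),  4, sqrt(19),  5.97]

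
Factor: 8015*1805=14467075 = 5^2*7^1*19^2*229^1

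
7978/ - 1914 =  - 5 + 796/957 =- 4.17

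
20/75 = 4/15 = 0.27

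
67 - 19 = 48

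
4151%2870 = 1281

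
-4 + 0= -4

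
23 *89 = 2047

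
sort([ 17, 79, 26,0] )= [ 0,17,  26, 79]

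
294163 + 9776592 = 10070755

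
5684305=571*9955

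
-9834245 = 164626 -9998871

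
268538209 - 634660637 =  - 366122428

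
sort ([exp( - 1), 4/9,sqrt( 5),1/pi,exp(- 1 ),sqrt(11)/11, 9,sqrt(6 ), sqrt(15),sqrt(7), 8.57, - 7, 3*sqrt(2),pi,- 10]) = [-10, - 7, sqrt(11) /11, 1/pi,exp( - 1 ),exp(-1 ),4/9, sqrt ( 5),sqrt(6), sqrt ( 7 ),pi,sqrt(15),3*sqrt(2), 8.57, 9]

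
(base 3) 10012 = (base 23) 3H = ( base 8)126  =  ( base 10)86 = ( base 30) 2Q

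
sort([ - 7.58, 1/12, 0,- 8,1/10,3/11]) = [ - 8,  -  7.58,0, 1/12,1/10,3/11] 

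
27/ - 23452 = -1 + 23425/23452=- 0.00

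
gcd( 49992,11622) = 6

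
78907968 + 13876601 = 92784569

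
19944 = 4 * 4986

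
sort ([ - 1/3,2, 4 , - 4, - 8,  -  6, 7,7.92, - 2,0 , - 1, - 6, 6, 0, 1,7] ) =[ - 8,-6, - 6, - 4, - 2, - 1,-1/3, 0, 0,1 , 2,4, 6, 7, 7,  7.92 ]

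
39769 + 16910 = 56679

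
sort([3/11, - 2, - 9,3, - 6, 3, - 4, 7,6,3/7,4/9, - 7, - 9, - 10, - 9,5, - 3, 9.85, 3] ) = [  -  10, - 9,  -  9, - 9 , - 7, - 6, - 4, - 3, - 2,3/11,3/7,4/9,3,3  ,  3,5, 6,7, 9.85] 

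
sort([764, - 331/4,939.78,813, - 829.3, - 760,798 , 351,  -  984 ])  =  [-984,-829.3, - 760, - 331/4, 351,  764, 798,813,939.78 ]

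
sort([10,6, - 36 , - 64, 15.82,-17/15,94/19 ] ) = [ - 64,-36 , - 17/15, 94/19 , 6,10,  15.82 ]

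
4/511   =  4/511 = 0.01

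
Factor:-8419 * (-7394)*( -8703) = -2^1*3^2*967^1*3697^1*8419^1 = - 541762498458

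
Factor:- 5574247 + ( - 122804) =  - 3^1*1899017^1= - 5697051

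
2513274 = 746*3369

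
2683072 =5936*452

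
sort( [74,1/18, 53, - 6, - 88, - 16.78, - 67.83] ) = [ - 88, - 67.83, - 16.78,- 6, 1/18 , 53, 74 ] 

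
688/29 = 23+21/29 = 23.72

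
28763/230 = 28763/230 = 125.06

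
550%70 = 60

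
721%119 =7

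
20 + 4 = 24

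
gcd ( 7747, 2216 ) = 1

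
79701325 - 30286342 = 49414983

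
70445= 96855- 26410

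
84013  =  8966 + 75047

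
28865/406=71 + 39/406 = 71.10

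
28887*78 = 2253186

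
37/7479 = 37/7479 = 0.00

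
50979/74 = 688 + 67/74 = 688.91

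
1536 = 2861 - 1325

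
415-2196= -1781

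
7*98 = 686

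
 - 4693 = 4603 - 9296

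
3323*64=212672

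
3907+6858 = 10765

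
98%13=7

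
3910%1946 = 18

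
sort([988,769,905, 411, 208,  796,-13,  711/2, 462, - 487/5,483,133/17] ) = [  -  487/5, - 13,133/17 , 208,711/2,411,462,483, 769,796, 905,988]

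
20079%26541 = 20079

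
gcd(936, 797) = 1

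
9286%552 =454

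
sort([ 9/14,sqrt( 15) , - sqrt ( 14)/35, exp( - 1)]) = [ - sqrt(14)/35,exp ( - 1), 9/14,sqrt( 15) ] 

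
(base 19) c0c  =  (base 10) 4344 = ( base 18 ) d76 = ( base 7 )15444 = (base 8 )10370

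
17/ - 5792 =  - 1 + 5775/5792 = -0.00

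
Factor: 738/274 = 369/137= 3^2*41^1*137^ ( - 1) 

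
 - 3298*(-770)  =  2539460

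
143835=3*47945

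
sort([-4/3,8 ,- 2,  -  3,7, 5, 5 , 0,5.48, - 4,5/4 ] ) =[ - 4, -3, - 2, - 4/3, 0, 5/4, 5,5, 5.48, 7, 8] 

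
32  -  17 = 15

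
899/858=1+41/858  =  1.05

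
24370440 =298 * 81780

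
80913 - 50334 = 30579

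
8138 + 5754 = 13892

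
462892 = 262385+200507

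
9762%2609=1935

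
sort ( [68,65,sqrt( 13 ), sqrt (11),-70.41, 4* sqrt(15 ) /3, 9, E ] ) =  [ - 70.41, E , sqrt(11), sqrt( 13 ),4*sqrt( 15)/3, 9, 65, 68 ]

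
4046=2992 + 1054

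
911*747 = 680517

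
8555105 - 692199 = 7862906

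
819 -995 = -176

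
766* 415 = 317890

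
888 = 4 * 222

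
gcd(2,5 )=1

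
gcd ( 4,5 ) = 1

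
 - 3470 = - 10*347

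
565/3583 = 565/3583 = 0.16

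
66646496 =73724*904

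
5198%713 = 207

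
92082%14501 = 5076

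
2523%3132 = 2523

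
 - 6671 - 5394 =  - 12065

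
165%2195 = 165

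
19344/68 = 284  +  8/17 = 284.47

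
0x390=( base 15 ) 40c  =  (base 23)1GF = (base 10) 912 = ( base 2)1110010000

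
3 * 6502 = 19506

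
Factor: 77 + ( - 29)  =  48   =  2^4*3^1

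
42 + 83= 125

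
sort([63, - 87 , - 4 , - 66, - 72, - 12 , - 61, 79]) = [ - 87 ,-72, - 66 , - 61,-12, - 4, 63, 79]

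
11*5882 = 64702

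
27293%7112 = 5957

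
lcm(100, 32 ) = 800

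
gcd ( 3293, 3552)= 37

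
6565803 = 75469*87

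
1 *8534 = 8534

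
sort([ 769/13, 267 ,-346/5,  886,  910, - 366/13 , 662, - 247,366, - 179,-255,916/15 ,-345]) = [ - 345,-255,-247, - 179, - 346/5, - 366/13, 769/13,916/15 , 267,366, 662,886,  910 ] 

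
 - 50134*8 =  - 401072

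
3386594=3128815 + 257779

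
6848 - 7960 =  - 1112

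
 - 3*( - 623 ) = 1869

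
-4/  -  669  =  4/669   =  0.01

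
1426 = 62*23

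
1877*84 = 157668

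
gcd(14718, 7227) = 33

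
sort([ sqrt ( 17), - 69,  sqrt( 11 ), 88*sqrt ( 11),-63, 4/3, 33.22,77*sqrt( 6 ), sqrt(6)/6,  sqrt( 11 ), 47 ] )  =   [ - 69,-63 , sqrt( 6) /6, 4/3,sqrt(11 ), sqrt( 11), sqrt( 17), 33.22,47, 77*sqrt(6 ), 88*sqrt( 11 ) ] 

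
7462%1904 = 1750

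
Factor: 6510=2^1*3^1*5^1*7^1*31^1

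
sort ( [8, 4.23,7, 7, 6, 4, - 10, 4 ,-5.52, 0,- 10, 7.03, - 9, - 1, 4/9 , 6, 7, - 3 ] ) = [ - 10, - 10,-9,-5.52, - 3, - 1, 0,  4/9, 4,  4, 4.23 , 6, 6,7,7 , 7,7.03 , 8 ] 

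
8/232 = 1/29  =  0.03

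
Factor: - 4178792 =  - 2^3*229^1*2281^1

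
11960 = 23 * 520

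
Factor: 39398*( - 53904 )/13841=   -  2123709792/13841 = -  2^5*3^1 * 1123^1*13841^( - 1)*19699^1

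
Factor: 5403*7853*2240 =2^6*3^1*5^1*7^1*1801^1 * 7853^1 = 95042660160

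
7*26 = 182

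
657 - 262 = 395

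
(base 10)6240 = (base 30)6S0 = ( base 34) 5di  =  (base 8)14140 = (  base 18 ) 114c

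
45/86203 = 45/86203  =  0.00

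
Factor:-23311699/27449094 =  - 2^( - 1)*3^( - 1 ) * 61^1*257^1*1487^1*4574849^( -1)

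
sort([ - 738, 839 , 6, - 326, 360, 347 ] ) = [ - 738,-326,  6,347,360,839 ]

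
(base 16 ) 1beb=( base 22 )EGJ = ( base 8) 15753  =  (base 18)1411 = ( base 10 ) 7147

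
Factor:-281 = -281^1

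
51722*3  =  155166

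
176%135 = 41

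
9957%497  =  17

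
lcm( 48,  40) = 240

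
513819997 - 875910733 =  - 362090736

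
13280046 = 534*24869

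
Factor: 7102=2^1 *53^1*67^1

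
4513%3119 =1394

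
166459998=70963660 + 95496338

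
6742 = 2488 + 4254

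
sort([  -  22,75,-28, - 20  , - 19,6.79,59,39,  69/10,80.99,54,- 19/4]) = [ -28, - 22, - 20, - 19, - 19/4,6.79, 69/10,39, 54,59, 75, 80.99 ]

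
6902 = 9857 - 2955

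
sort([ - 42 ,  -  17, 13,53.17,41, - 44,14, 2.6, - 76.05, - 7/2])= [ - 76.05 , - 44, - 42, - 17, - 7/2, 2.6,13,14,  41, 53.17]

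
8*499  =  3992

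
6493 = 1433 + 5060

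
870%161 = 65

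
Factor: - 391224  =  -2^3*3^1*16301^1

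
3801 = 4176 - 375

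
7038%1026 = 882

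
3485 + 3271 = 6756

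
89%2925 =89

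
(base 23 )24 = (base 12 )42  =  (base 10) 50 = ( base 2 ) 110010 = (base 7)101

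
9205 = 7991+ 1214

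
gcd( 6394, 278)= 278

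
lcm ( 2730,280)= 10920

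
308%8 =4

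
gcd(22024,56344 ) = 8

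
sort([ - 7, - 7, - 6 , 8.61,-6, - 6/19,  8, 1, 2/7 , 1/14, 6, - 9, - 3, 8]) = [ - 9,-7,-7, - 6, - 6 , - 3,-6/19, 1/14,2/7, 1,6,8,8,  8.61 ]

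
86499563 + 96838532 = 183338095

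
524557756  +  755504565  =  1280062321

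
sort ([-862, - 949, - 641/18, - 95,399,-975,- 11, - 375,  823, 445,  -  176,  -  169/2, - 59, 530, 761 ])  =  [ - 975, -949, - 862,- 375, - 176,  -  95,  -  169/2, - 59, - 641/18, - 11, 399, 445, 530, 761, 823 ] 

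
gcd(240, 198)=6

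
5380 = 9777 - 4397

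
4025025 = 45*89445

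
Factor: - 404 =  - 2^2* 101^1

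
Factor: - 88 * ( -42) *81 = 2^4*3^5*7^1*11^1 = 299376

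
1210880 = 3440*352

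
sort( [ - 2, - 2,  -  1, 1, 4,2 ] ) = [ - 2, - 2,-1, 1,2, 4]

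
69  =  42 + 27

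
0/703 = 0 =0.00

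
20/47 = 20/47 = 0.43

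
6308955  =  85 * 74223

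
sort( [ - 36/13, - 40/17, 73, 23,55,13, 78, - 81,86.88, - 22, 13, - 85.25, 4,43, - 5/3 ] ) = [ - 85.25,  -  81, - 22,-36/13,  -  40/17,- 5/3,4, 13,  13, 23,43, 55 , 73,78, 86.88 ]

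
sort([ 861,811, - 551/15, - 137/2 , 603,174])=[ - 137/2, - 551/15,174, 603,811, 861 ] 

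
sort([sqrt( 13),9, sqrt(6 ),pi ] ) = [sqrt(6), pi,sqrt(13 ), 9 ] 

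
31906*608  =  19398848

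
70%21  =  7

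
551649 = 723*763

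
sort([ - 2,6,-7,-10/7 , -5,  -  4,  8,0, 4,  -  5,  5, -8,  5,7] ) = [ - 8,  -  7, - 5, - 5, - 4,  -  2,- 10/7 , 0,4,5,5, 6, 7,  8] 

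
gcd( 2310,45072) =6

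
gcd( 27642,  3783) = 3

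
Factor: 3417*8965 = 3^1*5^1*11^1*17^1*67^1* 163^1 = 30633405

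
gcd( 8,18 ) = 2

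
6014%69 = 11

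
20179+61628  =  81807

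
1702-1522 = 180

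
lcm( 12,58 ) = 348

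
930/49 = 18+48/49 = 18.98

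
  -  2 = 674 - 676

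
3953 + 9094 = 13047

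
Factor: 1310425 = 5^2 *23^1*43^1*53^1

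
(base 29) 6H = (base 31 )65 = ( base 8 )277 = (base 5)1231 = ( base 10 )191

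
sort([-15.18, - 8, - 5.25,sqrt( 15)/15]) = [-15.18, - 8,-5.25,sqrt(15 )/15] 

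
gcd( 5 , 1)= 1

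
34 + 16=50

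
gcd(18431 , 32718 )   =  7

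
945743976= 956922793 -11178817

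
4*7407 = 29628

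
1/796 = 1/796 =0.00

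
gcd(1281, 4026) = 183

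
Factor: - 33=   -  3^1 * 11^1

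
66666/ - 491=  - 66666/491 = -135.78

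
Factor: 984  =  2^3 * 3^1*41^1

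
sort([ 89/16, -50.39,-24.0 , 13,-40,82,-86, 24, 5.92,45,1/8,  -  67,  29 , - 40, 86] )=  [  -  86,-67, -50.39,  -  40,-40, - 24.0 , 1/8,  89/16, 5.92, 13, 24, 29,45, 82, 86 ]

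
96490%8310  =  5080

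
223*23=5129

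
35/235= 7/47= 0.15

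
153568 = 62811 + 90757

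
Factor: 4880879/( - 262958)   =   - 2^( - 1)*131479^( - 1)*4880879^1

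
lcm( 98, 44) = 2156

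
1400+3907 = 5307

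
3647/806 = 3647/806 = 4.52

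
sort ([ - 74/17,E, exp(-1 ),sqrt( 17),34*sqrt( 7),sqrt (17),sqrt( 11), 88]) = [ - 74/17, exp( - 1),E,sqrt( 11 ) , sqrt(17), sqrt( 17), 88,34*sqrt(7)] 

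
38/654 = 19/327= 0.06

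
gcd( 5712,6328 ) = 56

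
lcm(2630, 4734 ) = 23670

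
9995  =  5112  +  4883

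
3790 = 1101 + 2689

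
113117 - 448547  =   - 335430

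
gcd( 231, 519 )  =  3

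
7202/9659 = 554/743 = 0.75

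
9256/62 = 149+9/31  =  149.29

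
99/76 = 1+23/76 = 1.30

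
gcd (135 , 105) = 15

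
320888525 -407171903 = - 86283378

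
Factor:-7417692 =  - 2^2 * 3^2*206047^1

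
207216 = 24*8634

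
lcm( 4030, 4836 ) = 24180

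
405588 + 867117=1272705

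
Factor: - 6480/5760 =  - 2^( - 3)*3^2 = - 9/8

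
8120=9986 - 1866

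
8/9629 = 8/9629 = 0.00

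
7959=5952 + 2007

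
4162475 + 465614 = 4628089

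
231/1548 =77/516 = 0.15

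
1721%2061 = 1721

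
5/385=1/77  =  0.01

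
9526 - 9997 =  - 471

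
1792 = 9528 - 7736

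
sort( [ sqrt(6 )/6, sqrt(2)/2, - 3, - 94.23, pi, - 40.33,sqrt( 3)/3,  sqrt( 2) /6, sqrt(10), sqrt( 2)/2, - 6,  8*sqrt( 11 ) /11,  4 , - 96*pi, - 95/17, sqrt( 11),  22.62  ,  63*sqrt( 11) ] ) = [ - 96*pi, -94.23, - 40.33, - 6, - 95/17,-3,  sqrt( 2) /6,sqrt( 6)/6,sqrt( 3 ) /3,  sqrt( 2) /2,sqrt( 2) /2,8 * sqrt( 11 )/11, pi,sqrt( 10 ), sqrt (11 ),  4, 22.62,63*sqrt( 11) ]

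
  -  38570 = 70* ( - 551 ) 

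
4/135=4/135 = 0.03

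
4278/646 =6 + 201/323 = 6.62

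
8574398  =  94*91217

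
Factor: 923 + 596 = 7^2*31^1= 1519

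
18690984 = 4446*4204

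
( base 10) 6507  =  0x196b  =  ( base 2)1100101101011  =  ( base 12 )3923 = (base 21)EFI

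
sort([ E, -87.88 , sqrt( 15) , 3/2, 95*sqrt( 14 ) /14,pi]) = [ - 87.88, 3/2 , E,pi, sqrt( 15), 95*sqrt( 14)/14]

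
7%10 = 7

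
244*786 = 191784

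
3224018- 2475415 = 748603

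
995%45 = 5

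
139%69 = 1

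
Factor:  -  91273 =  - 7^1*13^1*17^1*59^1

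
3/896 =3/896 = 0.00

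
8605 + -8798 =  - 193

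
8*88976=711808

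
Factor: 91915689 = 3^1*2081^1*14723^1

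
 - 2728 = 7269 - 9997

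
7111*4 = 28444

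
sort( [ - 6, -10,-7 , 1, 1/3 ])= [ - 10,  -  7, - 6,1/3,1 ] 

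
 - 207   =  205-412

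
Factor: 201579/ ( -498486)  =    -  203/502 = -  2^ (-1)*7^1*29^1*251^( - 1 ) 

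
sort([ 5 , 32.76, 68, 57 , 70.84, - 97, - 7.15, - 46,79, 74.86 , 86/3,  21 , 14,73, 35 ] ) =[ - 97,-46 ,-7.15,5, 14,21,86/3,32.76, 35, 57,68,70.84, 73,74.86, 79] 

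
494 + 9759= 10253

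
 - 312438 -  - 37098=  - 275340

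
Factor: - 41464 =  - 2^3*71^1*73^1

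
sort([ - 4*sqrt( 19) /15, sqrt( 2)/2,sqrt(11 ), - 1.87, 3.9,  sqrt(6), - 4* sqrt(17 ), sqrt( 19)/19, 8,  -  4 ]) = [ -4 * sqrt( 17 ), - 4,-1.87, - 4*sqrt(19) /15, sqrt( 19 )/19, sqrt(2 )/2, sqrt( 6),sqrt( 11 ), 3.9,8 ]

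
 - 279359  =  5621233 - 5900592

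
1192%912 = 280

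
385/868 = 55/124 = 0.44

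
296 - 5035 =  - 4739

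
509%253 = 3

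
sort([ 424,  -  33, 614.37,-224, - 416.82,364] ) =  [-416.82,  -  224,  -  33,364, 424,614.37]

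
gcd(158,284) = 2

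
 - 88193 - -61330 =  - 26863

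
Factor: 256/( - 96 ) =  - 2^3*3^( - 1) = - 8/3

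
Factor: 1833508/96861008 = 2^( - 2 )*59^ ( - 1)*102607^( - 1)*458377^1= 458377/24215252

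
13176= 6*2196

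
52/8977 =52/8977 = 0.01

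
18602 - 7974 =10628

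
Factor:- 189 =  - 3^3 * 7^1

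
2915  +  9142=12057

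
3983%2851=1132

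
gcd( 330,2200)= 110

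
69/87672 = 23/29224 = 0.00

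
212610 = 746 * 285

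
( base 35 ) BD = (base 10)398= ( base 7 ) 1106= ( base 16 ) 18e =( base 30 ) d8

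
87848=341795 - 253947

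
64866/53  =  64866/53 = 1223.89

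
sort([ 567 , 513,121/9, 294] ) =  [ 121/9,294,  513,567] 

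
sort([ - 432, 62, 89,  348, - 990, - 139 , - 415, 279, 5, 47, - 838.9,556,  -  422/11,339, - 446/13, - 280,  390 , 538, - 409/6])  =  [ - 990, - 838.9, - 432, -415, -280,-139, - 409/6,- 422/11, - 446/13 , 5,47, 62, 89,279 , 339,348 , 390,538,556] 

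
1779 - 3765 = -1986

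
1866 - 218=1648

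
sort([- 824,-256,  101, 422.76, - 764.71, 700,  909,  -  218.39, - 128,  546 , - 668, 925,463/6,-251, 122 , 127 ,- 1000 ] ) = [ -1000, - 824 , - 764.71, - 668,- 256, - 251,-218.39,  -  128, 463/6,101, 122, 127,422.76,546 , 700,909,925 ]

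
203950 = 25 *8158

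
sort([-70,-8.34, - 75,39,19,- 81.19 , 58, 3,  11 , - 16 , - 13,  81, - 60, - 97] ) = [ - 97 ,-81.19, - 75, -70 , - 60  , - 16, - 13,-8.34 , 3,11,19,39, 58 , 81 ] 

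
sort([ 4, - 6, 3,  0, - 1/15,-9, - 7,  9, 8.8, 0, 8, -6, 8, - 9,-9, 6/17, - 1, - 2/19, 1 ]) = [  -  9,-9, - 9, - 7, - 6 , - 6, - 1, - 2/19,-1/15, 0, 0, 6/17, 1, 3,  4,8, 8, 8.8,  9 ]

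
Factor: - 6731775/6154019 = - 3^3 * 5^2*9973^1*6154019^( - 1)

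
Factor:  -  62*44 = -2^3  *11^1 * 31^1 = -2728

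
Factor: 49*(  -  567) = -27783 = - 3^4*7^3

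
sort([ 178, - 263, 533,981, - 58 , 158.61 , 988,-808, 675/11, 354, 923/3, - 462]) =[ - 808, - 462, - 263, - 58,  675/11,158.61,178,923/3,354, 533,981,988]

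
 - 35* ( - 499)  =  17465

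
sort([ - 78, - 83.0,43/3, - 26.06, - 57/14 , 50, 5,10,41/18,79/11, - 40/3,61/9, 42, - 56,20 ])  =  [-83.0, - 78, - 56,  -  26.06, -40/3,-57/14,  41/18, 5,61/9, 79/11, 10,43/3,20,42, 50]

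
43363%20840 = 1683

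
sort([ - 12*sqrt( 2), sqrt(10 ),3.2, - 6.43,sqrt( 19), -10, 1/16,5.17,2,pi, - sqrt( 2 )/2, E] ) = [ - 12*sqrt (2), - 10,  -  6.43, - sqrt (2) /2, 1/16 , 2, E, pi,sqrt( 10),3.2,sqrt( 19 ), 5.17 ] 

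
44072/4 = 11018 = 11018.00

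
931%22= 7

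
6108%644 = 312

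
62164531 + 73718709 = 135883240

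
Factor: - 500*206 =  - 103000=-2^3*5^3*103^1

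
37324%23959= 13365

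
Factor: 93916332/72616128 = 2^(  -  4)*3^1*13^(-1 )*47^(- 1 )*61^1*619^(  -  1 )*42767^1 = 7826361/6051344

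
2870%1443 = 1427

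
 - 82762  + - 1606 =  - 84368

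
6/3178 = 3/1589 = 0.00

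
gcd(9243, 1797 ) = 3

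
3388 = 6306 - 2918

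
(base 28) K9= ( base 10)569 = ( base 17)1g8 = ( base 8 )1071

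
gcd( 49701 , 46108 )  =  1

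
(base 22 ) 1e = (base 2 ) 100100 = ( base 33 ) 13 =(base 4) 210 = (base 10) 36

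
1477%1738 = 1477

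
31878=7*4554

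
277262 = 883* 314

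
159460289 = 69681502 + 89778787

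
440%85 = 15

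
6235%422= 327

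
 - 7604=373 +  - 7977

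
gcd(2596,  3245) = 649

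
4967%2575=2392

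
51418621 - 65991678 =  - 14573057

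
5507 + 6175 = 11682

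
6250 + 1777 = 8027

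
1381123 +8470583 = 9851706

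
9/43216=9/43216= 0.00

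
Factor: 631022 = 2^1*7^2*47^1*137^1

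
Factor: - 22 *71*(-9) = 2^1*3^2*11^1*71^1 = 14058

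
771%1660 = 771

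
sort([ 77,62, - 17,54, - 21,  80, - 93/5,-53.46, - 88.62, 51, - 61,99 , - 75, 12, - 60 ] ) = [ - 88.62, - 75,-61, - 60, - 53.46, - 21, - 93/5, - 17, 12, 51, 54 , 62 , 77 , 80, 99]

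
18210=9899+8311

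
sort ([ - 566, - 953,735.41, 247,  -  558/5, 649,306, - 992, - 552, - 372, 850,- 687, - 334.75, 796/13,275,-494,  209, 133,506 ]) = [ - 992, - 953, - 687, -566, -552 , - 494, - 372,- 334.75, - 558/5,  796/13,133,209, 247, 275, 306,506,649,735.41,850] 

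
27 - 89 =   -  62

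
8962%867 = 292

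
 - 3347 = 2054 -5401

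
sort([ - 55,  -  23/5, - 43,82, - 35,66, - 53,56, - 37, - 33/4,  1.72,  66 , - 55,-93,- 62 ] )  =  [ - 93 , - 62, - 55, - 55,-53,  -  43,-37,-35, - 33/4, - 23/5, 1.72, 56,66 , 66,82 ]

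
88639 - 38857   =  49782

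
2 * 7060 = 14120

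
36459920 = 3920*9301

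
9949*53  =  527297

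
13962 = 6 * 2327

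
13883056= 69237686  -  55354630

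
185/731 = 185/731=0.25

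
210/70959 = 10/3379 = 0.00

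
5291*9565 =50608415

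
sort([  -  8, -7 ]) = [  -  8,  -  7]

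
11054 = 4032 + 7022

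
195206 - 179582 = 15624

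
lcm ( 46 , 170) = 3910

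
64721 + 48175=112896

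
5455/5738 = 5455/5738 =0.95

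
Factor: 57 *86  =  4902=2^1 *3^1*19^1 * 43^1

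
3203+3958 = 7161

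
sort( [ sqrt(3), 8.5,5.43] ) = [sqrt( 3), 5.43,  8.5] 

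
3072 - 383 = 2689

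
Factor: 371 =7^1 * 53^1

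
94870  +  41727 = 136597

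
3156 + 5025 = 8181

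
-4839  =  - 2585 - 2254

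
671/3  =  671/3 = 223.67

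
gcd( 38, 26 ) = 2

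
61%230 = 61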